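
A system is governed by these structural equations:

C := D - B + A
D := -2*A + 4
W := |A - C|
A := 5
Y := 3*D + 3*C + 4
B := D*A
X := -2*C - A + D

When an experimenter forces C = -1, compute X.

Intervening sets C = -1 and removes its equation (C := D - B + A).
D = -2*A + 4  [with A=5]  = -6
X = -2*C - A + D  [with C=-1, A=5, D=-6]  = -9

-9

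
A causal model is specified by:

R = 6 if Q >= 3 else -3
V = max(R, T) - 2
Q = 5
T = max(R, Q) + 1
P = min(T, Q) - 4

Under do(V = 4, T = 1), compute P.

Under do(V = 4, T = 1), each intervened variable's structural equation is replaced by its fixed value.
P = min(T, Q) - 4  [with T=1, Q=5]  = -3

-3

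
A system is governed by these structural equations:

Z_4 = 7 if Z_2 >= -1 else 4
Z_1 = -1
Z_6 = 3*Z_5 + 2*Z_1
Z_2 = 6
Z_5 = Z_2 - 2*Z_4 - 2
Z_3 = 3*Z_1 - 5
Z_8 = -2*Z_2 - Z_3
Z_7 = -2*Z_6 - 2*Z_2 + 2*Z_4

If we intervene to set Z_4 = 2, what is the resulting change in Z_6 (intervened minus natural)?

Under do(Z_4=2), the mechanism Z_4 = 7 if Z_2 >= -1 else 4 is discarded; Z_4 is fixed at 2.
Z_5 = Z_2 - 2*Z_4 - 2  [with Z_2=6, Z_4=2]  = 0
Z_6 = 3*Z_5 + 2*Z_1  [with Z_5=0, Z_1=-1]  = -2
Without intervention: Z_4 = 7 if Z_2 >= -1 else 4  [with Z_2=6]  = 7; Z_5 = Z_2 - 2*Z_4 - 2  [with Z_2=6, Z_4=7]  = -10; Z_6 = 3*Z_5 + 2*Z_1  [with Z_5=-10, Z_1=-1]  = -32.
Change = -2 − (-32) = 30.

30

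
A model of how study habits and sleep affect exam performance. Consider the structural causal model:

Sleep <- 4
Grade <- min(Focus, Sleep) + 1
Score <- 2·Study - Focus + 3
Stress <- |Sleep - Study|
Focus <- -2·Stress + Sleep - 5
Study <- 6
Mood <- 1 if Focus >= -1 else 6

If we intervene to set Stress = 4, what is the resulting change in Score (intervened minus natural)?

do(Stress=4) replaces the equation Stress <- |Sleep - Study| with the constant Stress = 4.
Focus = -2·Stress + Sleep - 5  [with Stress=4, Sleep=4]  = -9
Score = 2·Study - Focus + 3  [with Study=6, Focus=-9]  = 24
Without intervention: Stress = |Sleep - Study|  [with Sleep=4, Study=6]  = 2; Focus = -2·Stress + Sleep - 5  [with Stress=2, Sleep=4]  = -5; Score = 2·Study - Focus + 3  [with Study=6, Focus=-5]  = 20.
Change = 24 − 20 = 4.

4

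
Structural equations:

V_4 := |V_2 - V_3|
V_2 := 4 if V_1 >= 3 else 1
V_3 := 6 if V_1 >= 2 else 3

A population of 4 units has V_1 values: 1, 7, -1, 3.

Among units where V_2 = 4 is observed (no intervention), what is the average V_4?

Observing V_2=4 restricts to units where V_2's equation naturally yields 4: V_1 ∈ {7, 3}. In that subpopulation V_4 = 2, 2, mean 2.

2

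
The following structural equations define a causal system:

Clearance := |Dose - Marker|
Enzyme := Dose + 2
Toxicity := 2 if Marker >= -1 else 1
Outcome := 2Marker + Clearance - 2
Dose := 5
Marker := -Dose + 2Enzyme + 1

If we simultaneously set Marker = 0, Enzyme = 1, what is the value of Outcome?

3

Setting Marker = 0, Enzyme = 1 by intervention discards those variables' equations.
Clearance = |Dose - Marker|  [with Dose=5, Marker=0]  = 5
Outcome = 2Marker + Clearance - 2  [with Marker=0, Clearance=5]  = 3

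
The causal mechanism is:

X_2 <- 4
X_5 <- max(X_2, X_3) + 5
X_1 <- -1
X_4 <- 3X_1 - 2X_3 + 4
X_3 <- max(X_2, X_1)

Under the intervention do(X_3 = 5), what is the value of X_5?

do(X_3=5) replaces the equation X_3 <- max(X_2, X_1) with the constant X_3 = 5.
X_5 = max(X_2, X_3) + 5  [with X_2=4, X_3=5]  = 10

10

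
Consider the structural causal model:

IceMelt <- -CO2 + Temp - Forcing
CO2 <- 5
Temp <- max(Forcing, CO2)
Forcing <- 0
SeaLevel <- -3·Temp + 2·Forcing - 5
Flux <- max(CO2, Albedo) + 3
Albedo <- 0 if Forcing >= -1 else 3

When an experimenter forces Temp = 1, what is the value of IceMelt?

The intervention breaks the incoming arrows to Temp: Temp <- max(Forcing, CO2) no longer applies, and Temp = 1.
IceMelt = -CO2 + Temp - Forcing  [with CO2=5, Temp=1, Forcing=0]  = -4

-4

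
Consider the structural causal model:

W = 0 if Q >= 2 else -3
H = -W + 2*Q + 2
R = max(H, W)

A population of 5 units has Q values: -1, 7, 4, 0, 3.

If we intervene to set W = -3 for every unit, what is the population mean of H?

Under do(W=-3), W's equation is replaced by W=-3 for every unit. Per-unit H: 3, 19, 13, 5, 11. Mean = 10.2.

10.2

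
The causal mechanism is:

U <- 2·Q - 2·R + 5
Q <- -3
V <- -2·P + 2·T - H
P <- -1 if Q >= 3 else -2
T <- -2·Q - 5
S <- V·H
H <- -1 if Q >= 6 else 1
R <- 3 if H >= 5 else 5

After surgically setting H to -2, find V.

Intervening sets H = -2 and removes its equation (H <- -1 if Q >= 6 else 1).
P = -1 if Q >= 3 else -2  [with Q=-3]  = -2
T = -2·Q - 5  [with Q=-3]  = 1
V = -2·P + 2·T - H  [with P=-2, T=1, H=-2]  = 8

8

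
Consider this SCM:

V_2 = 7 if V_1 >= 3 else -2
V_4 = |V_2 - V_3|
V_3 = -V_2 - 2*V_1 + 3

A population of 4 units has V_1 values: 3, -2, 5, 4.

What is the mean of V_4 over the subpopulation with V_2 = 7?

19

Conditioning on V_2=7 selects the 3 unit(s) with V_1 ∈ {3, 5, 4}. Their V_4 values: 17, 21, 19. Mean = 19.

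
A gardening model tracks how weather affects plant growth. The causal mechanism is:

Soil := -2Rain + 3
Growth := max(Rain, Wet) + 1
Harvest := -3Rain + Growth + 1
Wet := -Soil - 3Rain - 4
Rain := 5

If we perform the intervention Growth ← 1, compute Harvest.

-13

Intervening sets Growth = 1 and removes its equation (Growth := max(Rain, Wet) + 1).
Harvest = -3Rain + Growth + 1  [with Rain=5, Growth=1]  = -13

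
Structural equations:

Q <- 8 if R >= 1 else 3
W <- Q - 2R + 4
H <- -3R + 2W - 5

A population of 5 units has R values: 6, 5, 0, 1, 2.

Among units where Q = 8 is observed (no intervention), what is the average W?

E[W|Q=8] averages over only the 4 units with Q=8 (R = 6, 5, 1, 2): W = 0, 2, 10, 8, mean 5.

5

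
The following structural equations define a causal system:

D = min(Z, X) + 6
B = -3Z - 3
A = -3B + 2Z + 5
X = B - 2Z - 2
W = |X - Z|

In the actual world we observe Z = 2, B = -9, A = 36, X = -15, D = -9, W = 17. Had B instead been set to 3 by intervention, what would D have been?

3

do(B=3) replaces the equation B = -3Z - 3 with the constant B = 3.
X = B - 2Z - 2  [with B=3, Z=2]  = -3
D = min(Z, X) + 6  [with Z=2, X=-3]  = 3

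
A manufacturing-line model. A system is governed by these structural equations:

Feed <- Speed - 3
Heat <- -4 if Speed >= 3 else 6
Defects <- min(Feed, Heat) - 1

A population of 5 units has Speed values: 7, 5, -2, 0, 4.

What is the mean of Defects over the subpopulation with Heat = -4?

Conditioning on Heat=-4 selects the 3 unit(s) with Speed ∈ {7, 5, 4}. Their Defects values: -5, -5, -5. Mean = -5.

-5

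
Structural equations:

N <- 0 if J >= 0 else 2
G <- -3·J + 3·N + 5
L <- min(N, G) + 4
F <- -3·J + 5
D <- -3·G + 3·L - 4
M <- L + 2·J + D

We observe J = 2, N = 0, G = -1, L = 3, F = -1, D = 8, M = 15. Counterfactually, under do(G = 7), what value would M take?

-5

The intervention breaks the incoming arrows to G: G <- -3·J + 3·N + 5 no longer applies, and G = 7.
N = 0 if J >= 0 else 2  [with J=2]  = 0
L = min(N, G) + 4  [with N=0, G=7]  = 4
D = -3·G + 3·L - 4  [with G=7, L=4]  = -13
M = L + 2·J + D  [with L=4, J=2, D=-13]  = -5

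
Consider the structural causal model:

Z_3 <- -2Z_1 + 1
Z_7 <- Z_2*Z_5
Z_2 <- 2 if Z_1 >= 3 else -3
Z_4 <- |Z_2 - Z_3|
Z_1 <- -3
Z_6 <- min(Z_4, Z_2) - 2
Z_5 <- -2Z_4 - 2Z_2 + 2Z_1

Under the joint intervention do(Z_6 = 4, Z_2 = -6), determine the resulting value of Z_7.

120

Setting Z_6 = 4, Z_2 = -6 by intervention discards those variables' equations.
Z_3 = -2Z_1 + 1  [with Z_1=-3]  = 7
Z_4 = |Z_2 - Z_3|  [with Z_2=-6, Z_3=7]  = 13
Z_5 = -2Z_4 - 2Z_2 + 2Z_1  [with Z_4=13, Z_2=-6, Z_1=-3]  = -20
Z_7 = Z_2*Z_5  [with Z_2=-6, Z_5=-20]  = 120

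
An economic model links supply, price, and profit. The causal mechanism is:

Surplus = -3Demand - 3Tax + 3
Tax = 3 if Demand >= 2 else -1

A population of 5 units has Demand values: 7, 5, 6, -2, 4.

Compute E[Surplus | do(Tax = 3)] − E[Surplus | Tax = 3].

Under do(Tax=3), Tax's equation is replaced by Tax=3 for every unit. Per-unit Surplus: -27, -21, -24, 0, -18. Mean = -18.
Observing Tax=3 restricts to units where Tax's equation naturally yields 3: Demand ∈ {7, 5, 6, 4}. In that subpopulation Surplus = -27, -21, -24, -18, mean -22.5.
Difference = -18 − (-22.5) = 4.5.

4.5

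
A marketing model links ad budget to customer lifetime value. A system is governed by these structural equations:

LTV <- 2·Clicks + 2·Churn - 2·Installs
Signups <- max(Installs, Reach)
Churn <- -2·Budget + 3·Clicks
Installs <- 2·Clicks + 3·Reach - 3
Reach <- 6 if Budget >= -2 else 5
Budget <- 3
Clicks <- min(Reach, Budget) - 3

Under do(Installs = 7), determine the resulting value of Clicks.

Under do(Installs=7), the mechanism Installs <- 2·Clicks + 3·Reach - 3 is discarded; Installs is fixed at 7.
Since Clicks is not a descendant of the intervened variable, it is unaffected.
Reach = 6 if Budget >= -2 else 5  [with Budget=3]  = 6
Clicks = min(Reach, Budget) - 3  [with Reach=6, Budget=3]  = 0

0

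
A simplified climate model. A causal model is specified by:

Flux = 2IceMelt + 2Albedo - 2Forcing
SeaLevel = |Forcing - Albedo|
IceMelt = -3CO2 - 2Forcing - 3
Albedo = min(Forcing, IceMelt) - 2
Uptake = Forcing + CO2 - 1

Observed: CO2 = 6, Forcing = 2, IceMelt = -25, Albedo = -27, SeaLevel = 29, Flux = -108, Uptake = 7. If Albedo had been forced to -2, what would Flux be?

-58

Under do(Albedo=-2), the mechanism Albedo = min(Forcing, IceMelt) - 2 is discarded; Albedo is fixed at -2.
IceMelt = -3CO2 - 2Forcing - 3  [with CO2=6, Forcing=2]  = -25
Flux = 2IceMelt + 2Albedo - 2Forcing  [with IceMelt=-25, Albedo=-2, Forcing=2]  = -58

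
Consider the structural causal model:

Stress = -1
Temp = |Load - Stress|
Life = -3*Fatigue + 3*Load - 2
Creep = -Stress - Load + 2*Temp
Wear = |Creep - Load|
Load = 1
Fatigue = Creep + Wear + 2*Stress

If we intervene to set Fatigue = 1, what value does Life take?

Intervening sets Fatigue = 1 and removes its equation (Fatigue = Creep + Wear + 2*Stress).
Life = -3*Fatigue + 3*Load - 2  [with Fatigue=1, Load=1]  = -2

-2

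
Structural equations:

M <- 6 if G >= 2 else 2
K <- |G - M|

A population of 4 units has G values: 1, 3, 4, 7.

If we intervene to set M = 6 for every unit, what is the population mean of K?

Under do(M=6), M's equation is replaced by M=6 for every unit. Per-unit K: 5, 3, 2, 1. Mean = 2.75.

2.75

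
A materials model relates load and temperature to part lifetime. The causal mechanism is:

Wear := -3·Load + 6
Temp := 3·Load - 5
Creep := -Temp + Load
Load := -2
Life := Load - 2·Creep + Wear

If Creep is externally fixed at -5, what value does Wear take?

12

The intervention breaks the incoming arrows to Creep: Creep := -Temp + Load no longer applies, and Creep = -5.
Wear is not downstream of the intervention, so its value is determined by the original equations.
Wear = -3·Load + 6  [with Load=-2]  = 12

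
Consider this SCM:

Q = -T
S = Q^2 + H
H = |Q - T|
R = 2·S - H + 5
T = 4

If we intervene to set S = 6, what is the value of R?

9

Intervening sets S = 6 and removes its equation (S = Q^2 + H).
Q = -T  [with T=4]  = -4
H = |Q - T|  [with Q=-4, T=4]  = 8
R = 2·S - H + 5  [with S=6, H=8]  = 9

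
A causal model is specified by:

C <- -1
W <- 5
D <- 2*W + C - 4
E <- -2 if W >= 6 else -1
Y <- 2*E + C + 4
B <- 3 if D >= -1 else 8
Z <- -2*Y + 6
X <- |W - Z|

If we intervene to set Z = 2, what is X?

3

do(Z=2) replaces the equation Z <- -2*Y + 6 with the constant Z = 2.
X = |W - Z|  [with W=5, Z=2]  = 3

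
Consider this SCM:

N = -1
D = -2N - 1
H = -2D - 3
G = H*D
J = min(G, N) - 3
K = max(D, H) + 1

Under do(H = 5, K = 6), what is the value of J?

The joint intervention fixes H = 5, K = 6, removing each variable's own equation.
D = -2N - 1  [with N=-1]  = 1
G = H*D  [with H=5, D=1]  = 5
J = min(G, N) - 3  [with G=5, N=-1]  = -4

-4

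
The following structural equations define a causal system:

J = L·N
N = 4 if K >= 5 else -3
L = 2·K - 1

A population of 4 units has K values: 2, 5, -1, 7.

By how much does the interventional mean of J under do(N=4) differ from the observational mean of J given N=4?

-22

Every unit gets N=4 under the intervention. J values become 12, 36, -12, 52; E[J|do(N=4)] = 22.
Observing N=4 restricts to units where N's equation naturally yields 4: K ∈ {5, 7}. In that subpopulation J = 36, 52, mean 44.
Difference = 22 − 44 = -22.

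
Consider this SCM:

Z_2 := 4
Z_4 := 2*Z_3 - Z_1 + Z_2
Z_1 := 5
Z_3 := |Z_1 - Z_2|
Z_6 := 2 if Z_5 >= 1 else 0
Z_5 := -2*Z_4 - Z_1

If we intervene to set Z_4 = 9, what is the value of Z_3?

Under do(Z_4=9), the mechanism Z_4 := 2*Z_3 - Z_1 + Z_2 is discarded; Z_4 is fixed at 9.
Since Z_3 is not a descendant of the intervened variable, it is unaffected.
Z_3 = |Z_1 - Z_2|  [with Z_1=5, Z_2=4]  = 1

1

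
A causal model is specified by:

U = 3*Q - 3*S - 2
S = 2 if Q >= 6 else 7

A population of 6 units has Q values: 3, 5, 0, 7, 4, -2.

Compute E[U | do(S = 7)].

do(S=7) breaks S's dependence on Q. With S=7 fixed, U across the units is -14, -8, -23, -2, -11, -29, mean -14.5.

-14.5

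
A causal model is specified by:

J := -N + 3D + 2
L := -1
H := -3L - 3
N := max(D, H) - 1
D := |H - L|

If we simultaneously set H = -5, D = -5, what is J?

-7

Under do(H = -5, D = -5), each intervened variable's structural equation is replaced by its fixed value.
N = max(D, H) - 1  [with D=-5, H=-5]  = -6
J = -N + 3D + 2  [with N=-6, D=-5]  = -7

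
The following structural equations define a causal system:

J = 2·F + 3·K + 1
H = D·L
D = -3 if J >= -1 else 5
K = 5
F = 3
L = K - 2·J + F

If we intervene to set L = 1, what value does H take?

Under do(L=1), the mechanism L = K - 2·J + F is discarded; L is fixed at 1.
J = 2·F + 3·K + 1  [with F=3, K=5]  = 22
D = -3 if J >= -1 else 5  [with J=22]  = -3
H = D·L  [with D=-3, L=1]  = -3

-3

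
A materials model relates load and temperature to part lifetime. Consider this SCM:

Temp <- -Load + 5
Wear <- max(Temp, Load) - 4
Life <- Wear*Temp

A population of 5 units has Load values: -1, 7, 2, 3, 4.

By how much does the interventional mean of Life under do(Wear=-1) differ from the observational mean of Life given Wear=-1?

Every unit gets Wear=-1 under the intervention. Life values become -6, 2, -3, -2, -1; E[Life|do(Wear=-1)] = -2.
Observing Wear=-1 restricts to units where Wear's equation naturally yields -1: Load ∈ {2, 3}. In that subpopulation Life = -3, -2, mean -2.5.
Difference = -2 − (-2.5) = 0.5.

0.5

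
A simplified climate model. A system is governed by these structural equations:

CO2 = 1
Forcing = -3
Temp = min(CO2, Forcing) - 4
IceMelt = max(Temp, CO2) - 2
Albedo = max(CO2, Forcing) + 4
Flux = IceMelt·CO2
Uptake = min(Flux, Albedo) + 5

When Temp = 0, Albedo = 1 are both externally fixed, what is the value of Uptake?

4

Under do(Temp = 0, Albedo = 1), each intervened variable's structural equation is replaced by its fixed value.
IceMelt = max(Temp, CO2) - 2  [with Temp=0, CO2=1]  = -1
Flux = IceMelt·CO2  [with IceMelt=-1, CO2=1]  = -1
Uptake = min(Flux, Albedo) + 5  [with Flux=-1, Albedo=1]  = 4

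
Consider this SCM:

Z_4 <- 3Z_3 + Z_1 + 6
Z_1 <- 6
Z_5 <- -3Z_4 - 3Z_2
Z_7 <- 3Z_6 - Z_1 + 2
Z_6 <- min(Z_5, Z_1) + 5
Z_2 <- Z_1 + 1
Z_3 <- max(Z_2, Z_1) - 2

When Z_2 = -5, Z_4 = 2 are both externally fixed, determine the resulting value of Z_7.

29

Setting Z_2 = -5, Z_4 = 2 by intervention discards those variables' equations.
Z_5 = -3Z_4 - 3Z_2  [with Z_4=2, Z_2=-5]  = 9
Z_6 = min(Z_5, Z_1) + 5  [with Z_5=9, Z_1=6]  = 11
Z_7 = 3Z_6 - Z_1 + 2  [with Z_6=11, Z_1=6]  = 29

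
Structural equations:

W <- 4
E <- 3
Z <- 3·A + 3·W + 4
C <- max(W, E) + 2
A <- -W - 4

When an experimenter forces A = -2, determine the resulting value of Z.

10

do(A=-2) replaces the equation A <- -W - 4 with the constant A = -2.
Z = 3·A + 3·W + 4  [with A=-2, W=4]  = 10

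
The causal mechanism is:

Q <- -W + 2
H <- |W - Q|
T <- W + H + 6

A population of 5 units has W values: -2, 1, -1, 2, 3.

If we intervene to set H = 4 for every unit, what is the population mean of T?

10.6

do(H=4) breaks H's dependence on W. With H=4 fixed, T across the units is 8, 11, 9, 12, 13, mean 10.6.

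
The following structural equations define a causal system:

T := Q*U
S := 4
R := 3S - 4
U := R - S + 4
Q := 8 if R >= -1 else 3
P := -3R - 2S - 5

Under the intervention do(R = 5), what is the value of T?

40

Under do(R=5), the mechanism R := 3S - 4 is discarded; R is fixed at 5.
U = R - S + 4  [with R=5, S=4]  = 5
Q = 8 if R >= -1 else 3  [with R=5]  = 8
T = Q*U  [with Q=8, U=5]  = 40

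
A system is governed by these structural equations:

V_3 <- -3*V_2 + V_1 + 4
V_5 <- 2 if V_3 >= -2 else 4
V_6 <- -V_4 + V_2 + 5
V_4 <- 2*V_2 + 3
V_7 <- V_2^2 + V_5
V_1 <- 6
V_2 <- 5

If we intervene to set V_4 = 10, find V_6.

Under do(V_4=10), the mechanism V_4 <- 2*V_2 + 3 is discarded; V_4 is fixed at 10.
V_6 = -V_4 + V_2 + 5  [with V_4=10, V_2=5]  = 0

0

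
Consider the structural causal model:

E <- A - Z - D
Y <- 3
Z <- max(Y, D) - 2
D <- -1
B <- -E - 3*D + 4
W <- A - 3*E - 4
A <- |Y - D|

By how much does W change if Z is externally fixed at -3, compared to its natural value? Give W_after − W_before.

-12

The intervention breaks the incoming arrows to Z: Z <- max(Y, D) - 2 no longer applies, and Z = -3.
A = |Y - D|  [with Y=3, D=-1]  = 4
E = A - Z - D  [with A=4, Z=-3, D=-1]  = 8
W = A - 3*E - 4  [with A=4, E=8]  = -24
Without intervention: Z = max(Y, D) - 2  [with Y=3, D=-1]  = 1; A = |Y - D|  [with Y=3, D=-1]  = 4; E = A - Z - D  [with A=4, Z=1, D=-1]  = 4; W = A - 3*E - 4  [with A=4, E=4]  = -12.
Change = -24 − (-12) = -12.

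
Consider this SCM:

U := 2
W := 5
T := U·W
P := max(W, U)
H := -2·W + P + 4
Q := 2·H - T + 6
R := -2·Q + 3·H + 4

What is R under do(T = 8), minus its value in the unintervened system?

-4

The intervention breaks the incoming arrows to T: T := U·W no longer applies, and T = 8.
P = max(W, U)  [with W=5, U=2]  = 5
H = -2·W + P + 4  [with W=5, P=5]  = -1
Q = 2·H - T + 6  [with H=-1, T=8]  = -4
R = -2·Q + 3·H + 4  [with Q=-4, H=-1]  = 9
Without intervention: T = U·W  [with U=2, W=5]  = 10; P = max(W, U)  [with W=5, U=2]  = 5; H = -2·W + P + 4  [with W=5, P=5]  = -1; Q = 2·H - T + 6  [with H=-1, T=10]  = -6; R = -2·Q + 3·H + 4  [with Q=-6, H=-1]  = 13.
Change = 9 − 13 = -4.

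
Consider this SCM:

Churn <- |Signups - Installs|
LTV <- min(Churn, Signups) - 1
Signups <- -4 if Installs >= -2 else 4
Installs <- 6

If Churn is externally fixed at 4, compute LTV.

The intervention breaks the incoming arrows to Churn: Churn <- |Signups - Installs| no longer applies, and Churn = 4.
Signups = -4 if Installs >= -2 else 4  [with Installs=6]  = -4
LTV = min(Churn, Signups) - 1  [with Churn=4, Signups=-4]  = -5

-5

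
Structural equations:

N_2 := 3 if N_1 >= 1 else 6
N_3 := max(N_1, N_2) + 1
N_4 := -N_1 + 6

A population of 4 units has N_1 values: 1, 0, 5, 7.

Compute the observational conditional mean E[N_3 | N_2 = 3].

E[N_3|N_2=3] averages over only the 3 units with N_2=3 (N_1 = 1, 5, 7): N_3 = 4, 6, 8, mean 6.

6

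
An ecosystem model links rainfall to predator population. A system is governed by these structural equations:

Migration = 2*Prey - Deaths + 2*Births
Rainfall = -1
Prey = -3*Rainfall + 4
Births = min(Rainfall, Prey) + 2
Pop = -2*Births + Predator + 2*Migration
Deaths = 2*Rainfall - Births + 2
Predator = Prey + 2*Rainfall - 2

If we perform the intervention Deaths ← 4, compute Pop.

25

Under do(Deaths=4), the mechanism Deaths = 2*Rainfall - Births + 2 is discarded; Deaths is fixed at 4.
Prey = -3*Rainfall + 4  [with Rainfall=-1]  = 7
Predator = Prey + 2*Rainfall - 2  [with Prey=7, Rainfall=-1]  = 3
Births = min(Rainfall, Prey) + 2  [with Rainfall=-1, Prey=7]  = 1
Migration = 2*Prey - Deaths + 2*Births  [with Prey=7, Deaths=4, Births=1]  = 12
Pop = -2*Births + Predator + 2*Migration  [with Births=1, Predator=3, Migration=12]  = 25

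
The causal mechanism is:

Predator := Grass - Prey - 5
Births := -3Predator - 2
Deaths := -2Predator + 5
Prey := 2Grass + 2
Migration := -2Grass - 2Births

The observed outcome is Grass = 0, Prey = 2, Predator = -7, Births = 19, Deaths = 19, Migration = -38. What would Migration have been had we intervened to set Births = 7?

-14

Under do(Births=7), the mechanism Births := -3Predator - 2 is discarded; Births is fixed at 7.
Migration = -2Grass - 2Births  [with Grass=0, Births=7]  = -14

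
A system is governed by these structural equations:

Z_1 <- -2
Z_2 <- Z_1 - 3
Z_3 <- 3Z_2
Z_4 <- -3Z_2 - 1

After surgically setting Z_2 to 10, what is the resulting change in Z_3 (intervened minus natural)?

45

The intervention breaks the incoming arrows to Z_2: Z_2 <- Z_1 - 3 no longer applies, and Z_2 = 10.
Z_3 = 3Z_2  [with Z_2=10]  = 30
Without intervention: Z_2 = Z_1 - 3  [with Z_1=-2]  = -5; Z_3 = 3Z_2  [with Z_2=-5]  = -15.
Change = 30 − (-15) = 45.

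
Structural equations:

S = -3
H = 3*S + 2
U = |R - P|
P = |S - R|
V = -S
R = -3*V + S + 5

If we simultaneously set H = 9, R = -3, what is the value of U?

The joint intervention fixes H = 9, R = -3, removing each variable's own equation.
P = |S - R|  [with S=-3, R=-3]  = 0
U = |R - P|  [with R=-3, P=0]  = 3

3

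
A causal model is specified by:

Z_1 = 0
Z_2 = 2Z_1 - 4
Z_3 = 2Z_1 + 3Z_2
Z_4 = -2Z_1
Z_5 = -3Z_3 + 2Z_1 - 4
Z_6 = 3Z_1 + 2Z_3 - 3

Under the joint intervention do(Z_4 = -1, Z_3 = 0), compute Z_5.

-4

The joint intervention fixes Z_4 = -1, Z_3 = 0, removing each variable's own equation.
Z_5 = -3Z_3 + 2Z_1 - 4  [with Z_3=0, Z_1=0]  = -4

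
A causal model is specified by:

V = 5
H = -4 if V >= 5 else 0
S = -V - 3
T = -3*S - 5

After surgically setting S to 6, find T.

-23

The intervention breaks the incoming arrows to S: S = -V - 3 no longer applies, and S = 6.
T = -3*S - 5  [with S=6]  = -23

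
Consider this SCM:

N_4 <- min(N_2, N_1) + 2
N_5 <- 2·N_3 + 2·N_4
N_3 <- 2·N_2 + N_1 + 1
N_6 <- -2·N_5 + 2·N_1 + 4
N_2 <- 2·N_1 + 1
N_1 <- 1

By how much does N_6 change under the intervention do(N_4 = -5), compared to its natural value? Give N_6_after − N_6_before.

Under do(N_4=-5), the mechanism N_4 <- min(N_2, N_1) + 2 is discarded; N_4 is fixed at -5.
N_2 = 2·N_1 + 1  [with N_1=1]  = 3
N_3 = 2·N_2 + N_1 + 1  [with N_2=3, N_1=1]  = 8
N_5 = 2·N_3 + 2·N_4  [with N_3=8, N_4=-5]  = 6
N_6 = -2·N_5 + 2·N_1 + 4  [with N_5=6, N_1=1]  = -6
Without intervention: N_2 = 2·N_1 + 1  [with N_1=1]  = 3; N_3 = 2·N_2 + N_1 + 1  [with N_2=3, N_1=1]  = 8; N_4 = min(N_2, N_1) + 2  [with N_2=3, N_1=1]  = 3; N_5 = 2·N_3 + 2·N_4  [with N_3=8, N_4=3]  = 22; N_6 = -2·N_5 + 2·N_1 + 4  [with N_5=22, N_1=1]  = -38.
Change = -6 − (-38) = 32.

32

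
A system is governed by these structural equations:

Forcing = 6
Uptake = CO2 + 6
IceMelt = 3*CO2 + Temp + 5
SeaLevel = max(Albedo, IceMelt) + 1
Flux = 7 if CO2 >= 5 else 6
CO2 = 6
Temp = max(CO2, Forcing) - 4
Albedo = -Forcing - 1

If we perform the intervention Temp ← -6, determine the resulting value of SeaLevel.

18

The intervention breaks the incoming arrows to Temp: Temp = max(CO2, Forcing) - 4 no longer applies, and Temp = -6.
IceMelt = 3*CO2 + Temp + 5  [with CO2=6, Temp=-6]  = 17
Albedo = -Forcing - 1  [with Forcing=6]  = -7
SeaLevel = max(Albedo, IceMelt) + 1  [with Albedo=-7, IceMelt=17]  = 18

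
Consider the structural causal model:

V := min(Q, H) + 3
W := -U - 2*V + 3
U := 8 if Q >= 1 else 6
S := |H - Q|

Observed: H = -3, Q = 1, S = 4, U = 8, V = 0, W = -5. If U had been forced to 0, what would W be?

Under do(U=0), the mechanism U := 8 if Q >= 1 else 6 is discarded; U is fixed at 0.
V = min(Q, H) + 3  [with Q=1, H=-3]  = 0
W = -U - 2*V + 3  [with U=0, V=0]  = 3

3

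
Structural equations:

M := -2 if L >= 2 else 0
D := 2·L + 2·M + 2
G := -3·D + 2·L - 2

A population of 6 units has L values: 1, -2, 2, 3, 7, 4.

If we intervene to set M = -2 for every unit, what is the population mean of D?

3

The intervention sets M=-2 in all 6 units regardless of L. Recomputing D per unit gives 0, -6, 2, 4, 12, 6; average 3.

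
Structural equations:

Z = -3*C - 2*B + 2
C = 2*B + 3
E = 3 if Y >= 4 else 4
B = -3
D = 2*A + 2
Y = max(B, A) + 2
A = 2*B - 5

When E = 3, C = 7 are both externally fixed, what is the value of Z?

Under do(E = 3, C = 7), each intervened variable's structural equation is replaced by its fixed value.
Z = -3*C - 2*B + 2  [with C=7, B=-3]  = -13

-13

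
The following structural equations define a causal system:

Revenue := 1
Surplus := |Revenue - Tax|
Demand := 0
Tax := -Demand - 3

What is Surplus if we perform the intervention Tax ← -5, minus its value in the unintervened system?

2

The intervention breaks the incoming arrows to Tax: Tax := -Demand - 3 no longer applies, and Tax = -5.
Surplus = |Revenue - Tax|  [with Revenue=1, Tax=-5]  = 6
Without intervention: Tax = -Demand - 3  [with Demand=0]  = -3; Surplus = |Revenue - Tax|  [with Revenue=1, Tax=-3]  = 4.
Change = 6 − 4 = 2.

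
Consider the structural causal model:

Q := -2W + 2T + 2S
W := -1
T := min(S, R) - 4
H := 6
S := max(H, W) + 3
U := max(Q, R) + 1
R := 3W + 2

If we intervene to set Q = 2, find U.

Intervening sets Q = 2 and removes its equation (Q := -2W + 2T + 2S).
R = 3W + 2  [with W=-1]  = -1
U = max(Q, R) + 1  [with Q=2, R=-1]  = 3

3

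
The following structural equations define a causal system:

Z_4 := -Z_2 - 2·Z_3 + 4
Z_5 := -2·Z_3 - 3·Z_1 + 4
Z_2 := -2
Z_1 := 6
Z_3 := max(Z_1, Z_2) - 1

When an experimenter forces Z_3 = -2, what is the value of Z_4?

10

The intervention breaks the incoming arrows to Z_3: Z_3 := max(Z_1, Z_2) - 1 no longer applies, and Z_3 = -2.
Z_4 = -Z_2 - 2·Z_3 + 4  [with Z_2=-2, Z_3=-2]  = 10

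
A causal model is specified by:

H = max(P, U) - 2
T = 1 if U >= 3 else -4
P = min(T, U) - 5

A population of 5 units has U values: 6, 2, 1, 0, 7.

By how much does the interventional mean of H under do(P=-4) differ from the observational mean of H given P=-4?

Under do(P=-4), P's equation is replaced by P=-4 for every unit. Per-unit H: 4, 0, -1, -2, 5. Mean = 1.2.
Observing P=-4 restricts to units where P's equation naturally yields -4: U ∈ {6, 7}. In that subpopulation H = 4, 5, mean 4.5.
Difference = 1.2 − 4.5 = -3.3.

-3.3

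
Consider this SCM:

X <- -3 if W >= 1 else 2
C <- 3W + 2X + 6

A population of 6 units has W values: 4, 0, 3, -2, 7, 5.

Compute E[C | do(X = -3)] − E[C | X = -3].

-5.75

The intervention sets X=-3 in all 6 units regardless of W. Recomputing C per unit gives 12, 0, 9, -6, 21, 15; average 8.5.
Conditioning on X=-3 selects the 4 unit(s) with W ∈ {4, 3, 7, 5}. Their C values: 12, 9, 21, 15. Mean = 14.25.
Difference = 8.5 − 14.25 = -5.75.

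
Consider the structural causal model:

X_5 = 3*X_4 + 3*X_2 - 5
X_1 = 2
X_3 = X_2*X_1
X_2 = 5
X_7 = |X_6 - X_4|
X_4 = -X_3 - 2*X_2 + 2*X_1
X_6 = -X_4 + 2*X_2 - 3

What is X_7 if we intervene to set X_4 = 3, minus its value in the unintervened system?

The intervention breaks the incoming arrows to X_4: X_4 = -X_3 - 2*X_2 + 2*X_1 no longer applies, and X_4 = 3.
X_6 = -X_4 + 2*X_2 - 3  [with X_4=3, X_2=5]  = 4
X_7 = |X_6 - X_4|  [with X_6=4, X_4=3]  = 1
Without intervention: X_3 = X_2*X_1  [with X_2=5, X_1=2]  = 10; X_4 = -X_3 - 2*X_2 + 2*X_1  [with X_3=10, X_2=5, X_1=2]  = -16; X_6 = -X_4 + 2*X_2 - 3  [with X_4=-16, X_2=5]  = 23; X_7 = |X_6 - X_4|  [with X_6=23, X_4=-16]  = 39.
Change = 1 − 39 = -38.

-38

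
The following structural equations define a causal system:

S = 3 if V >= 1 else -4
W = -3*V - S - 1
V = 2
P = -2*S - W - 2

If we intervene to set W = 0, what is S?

3

Under do(W=0), the mechanism W = -3*V - S - 1 is discarded; W is fixed at 0.
Since S is not a descendant of the intervened variable, it is unaffected.
S = 3 if V >= 1 else -4  [with V=2]  = 3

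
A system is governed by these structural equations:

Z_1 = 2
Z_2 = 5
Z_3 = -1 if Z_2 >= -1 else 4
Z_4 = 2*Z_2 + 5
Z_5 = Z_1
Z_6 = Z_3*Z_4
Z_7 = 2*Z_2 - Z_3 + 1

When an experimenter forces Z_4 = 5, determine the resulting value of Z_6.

Under do(Z_4=5), the mechanism Z_4 = 2*Z_2 + 5 is discarded; Z_4 is fixed at 5.
Z_3 = -1 if Z_2 >= -1 else 4  [with Z_2=5]  = -1
Z_6 = Z_3*Z_4  [with Z_3=-1, Z_4=5]  = -5

-5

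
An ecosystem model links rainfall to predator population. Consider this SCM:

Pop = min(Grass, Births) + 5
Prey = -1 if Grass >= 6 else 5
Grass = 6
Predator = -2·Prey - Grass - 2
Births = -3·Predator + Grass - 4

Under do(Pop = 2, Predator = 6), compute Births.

Under do(Pop = 2, Predator = 6), each intervened variable's structural equation is replaced by its fixed value.
Births = -3·Predator + Grass - 4  [with Predator=6, Grass=6]  = -16

-16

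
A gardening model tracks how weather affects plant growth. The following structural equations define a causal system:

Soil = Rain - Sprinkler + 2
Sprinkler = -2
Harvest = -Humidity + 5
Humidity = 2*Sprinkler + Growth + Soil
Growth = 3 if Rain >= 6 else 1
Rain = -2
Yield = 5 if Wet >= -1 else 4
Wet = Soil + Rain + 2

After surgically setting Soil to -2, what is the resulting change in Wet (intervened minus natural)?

-4

The intervention breaks the incoming arrows to Soil: Soil = Rain - Sprinkler + 2 no longer applies, and Soil = -2.
Wet = Soil + Rain + 2  [with Soil=-2, Rain=-2]  = -2
Without intervention: Soil = Rain - Sprinkler + 2  [with Rain=-2, Sprinkler=-2]  = 2; Wet = Soil + Rain + 2  [with Soil=2, Rain=-2]  = 2.
Change = -2 − 2 = -4.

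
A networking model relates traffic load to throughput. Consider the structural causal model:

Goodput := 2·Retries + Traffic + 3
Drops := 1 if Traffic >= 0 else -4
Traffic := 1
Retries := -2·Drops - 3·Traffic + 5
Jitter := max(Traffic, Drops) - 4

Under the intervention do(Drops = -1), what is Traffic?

Under do(Drops=-1), the mechanism Drops := 1 if Traffic >= 0 else -4 is discarded; Drops is fixed at -1.
Traffic is not downstream of the intervention, so its value is determined by the original equations.

1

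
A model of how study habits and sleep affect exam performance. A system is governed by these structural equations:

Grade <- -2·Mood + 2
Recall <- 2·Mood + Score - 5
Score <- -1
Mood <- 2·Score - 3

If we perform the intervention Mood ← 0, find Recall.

The intervention breaks the incoming arrows to Mood: Mood <- 2·Score - 3 no longer applies, and Mood = 0.
Recall = 2·Mood + Score - 5  [with Mood=0, Score=-1]  = -6

-6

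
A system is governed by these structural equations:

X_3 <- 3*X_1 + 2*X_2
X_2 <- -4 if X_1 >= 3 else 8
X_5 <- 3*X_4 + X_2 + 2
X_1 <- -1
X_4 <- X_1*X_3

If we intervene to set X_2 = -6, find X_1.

-1

Under do(X_2=-6), the mechanism X_2 <- -4 if X_1 >= 3 else 8 is discarded; X_2 is fixed at -6.
X_1 is not downstream of the intervention, so its value is determined by the original equations.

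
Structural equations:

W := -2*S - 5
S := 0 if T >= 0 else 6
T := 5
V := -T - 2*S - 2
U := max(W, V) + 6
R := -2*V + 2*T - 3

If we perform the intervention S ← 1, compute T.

5

Under do(S=1), the mechanism S := 0 if T >= 0 else 6 is discarded; S is fixed at 1.
T is not downstream of the intervention, so its value is determined by the original equations.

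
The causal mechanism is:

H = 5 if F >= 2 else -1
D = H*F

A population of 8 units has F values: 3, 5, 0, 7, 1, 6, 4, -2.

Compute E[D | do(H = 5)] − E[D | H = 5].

Every unit gets H=5 under the intervention. D values become 15, 25, 0, 35, 5, 30, 20, -10; E[D|do(H=5)] = 15.
Observing H=5 restricts to units where H's equation naturally yields 5: F ∈ {3, 5, 7, 6, 4}. In that subpopulation D = 15, 25, 35, 30, 20, mean 25.
Difference = 15 − 25 = -10.

-10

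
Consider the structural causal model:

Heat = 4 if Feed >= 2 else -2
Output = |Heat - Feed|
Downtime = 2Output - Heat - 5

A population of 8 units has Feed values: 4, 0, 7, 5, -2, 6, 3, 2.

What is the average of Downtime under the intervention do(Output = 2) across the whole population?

Under do(Output=2), Output's equation is replaced by Output=2 for every unit. Per-unit Downtime: -5, 1, -5, -5, 1, -5, -5, -5. Mean = -3.5.

-3.5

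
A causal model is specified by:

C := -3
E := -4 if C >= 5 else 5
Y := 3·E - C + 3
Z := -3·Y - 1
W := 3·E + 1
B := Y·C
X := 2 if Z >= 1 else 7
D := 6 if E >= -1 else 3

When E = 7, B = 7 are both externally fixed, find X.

7

Setting E = 7, B = 7 by intervention discards those variables' equations.
Y = 3·E - C + 3  [with E=7, C=-3]  = 27
Z = -3·Y - 1  [with Y=27]  = -82
X = 2 if Z >= 1 else 7  [with Z=-82]  = 7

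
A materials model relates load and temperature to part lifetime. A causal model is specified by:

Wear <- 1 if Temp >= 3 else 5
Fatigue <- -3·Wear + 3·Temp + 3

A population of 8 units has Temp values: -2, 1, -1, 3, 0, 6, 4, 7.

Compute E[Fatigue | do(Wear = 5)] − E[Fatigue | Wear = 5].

8.25

Every unit gets Wear=5 under the intervention. Fatigue values become -18, -9, -15, -3, -12, 6, 0, 9; E[Fatigue|do(Wear=5)] = -5.25.
Conditioning on Wear=5 selects the 4 unit(s) with Temp ∈ {-2, 1, -1, 0}. Their Fatigue values: -18, -9, -15, -12. Mean = -13.5.
Difference = -5.25 − (-13.5) = 8.25.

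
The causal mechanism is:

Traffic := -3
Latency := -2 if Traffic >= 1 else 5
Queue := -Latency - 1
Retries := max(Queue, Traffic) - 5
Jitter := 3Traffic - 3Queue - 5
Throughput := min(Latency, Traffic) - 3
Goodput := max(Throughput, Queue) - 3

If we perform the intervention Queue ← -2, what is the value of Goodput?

-5

The intervention breaks the incoming arrows to Queue: Queue := -Latency - 1 no longer applies, and Queue = -2.
Latency = -2 if Traffic >= 1 else 5  [with Traffic=-3]  = 5
Throughput = min(Latency, Traffic) - 3  [with Latency=5, Traffic=-3]  = -6
Goodput = max(Throughput, Queue) - 3  [with Throughput=-6, Queue=-2]  = -5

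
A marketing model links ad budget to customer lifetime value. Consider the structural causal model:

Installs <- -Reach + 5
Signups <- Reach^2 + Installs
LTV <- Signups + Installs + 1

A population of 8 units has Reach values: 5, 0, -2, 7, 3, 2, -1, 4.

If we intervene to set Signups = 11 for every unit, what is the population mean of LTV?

do(Signups=11) breaks Signups's dependence on Reach. With Signups=11 fixed, LTV across the units is 12, 17, 19, 10, 14, 15, 18, 13, mean 14.75.

14.75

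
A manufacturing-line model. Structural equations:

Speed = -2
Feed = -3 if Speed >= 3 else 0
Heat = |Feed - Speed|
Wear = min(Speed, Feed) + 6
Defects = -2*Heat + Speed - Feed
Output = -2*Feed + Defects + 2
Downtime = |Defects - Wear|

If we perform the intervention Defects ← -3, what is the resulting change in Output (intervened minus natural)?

3

The intervention breaks the incoming arrows to Defects: Defects = -2*Heat + Speed - Feed no longer applies, and Defects = -3.
Feed = -3 if Speed >= 3 else 0  [with Speed=-2]  = 0
Output = -2*Feed + Defects + 2  [with Feed=0, Defects=-3]  = -1
Without intervention: Feed = -3 if Speed >= 3 else 0  [with Speed=-2]  = 0; Heat = |Feed - Speed|  [with Feed=0, Speed=-2]  = 2; Defects = -2*Heat + Speed - Feed  [with Heat=2, Speed=-2, Feed=0]  = -6; Output = -2*Feed + Defects + 2  [with Feed=0, Defects=-6]  = -4.
Change = -1 − (-4) = 3.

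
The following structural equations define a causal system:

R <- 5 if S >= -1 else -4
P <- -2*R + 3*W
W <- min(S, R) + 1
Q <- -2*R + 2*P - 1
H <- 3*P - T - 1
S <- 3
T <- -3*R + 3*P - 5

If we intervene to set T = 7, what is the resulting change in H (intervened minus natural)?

-21

The intervention breaks the incoming arrows to T: T <- -3*R + 3*P - 5 no longer applies, and T = 7.
R = 5 if S >= -1 else -4  [with S=3]  = 5
W = min(S, R) + 1  [with S=3, R=5]  = 4
P = -2*R + 3*W  [with R=5, W=4]  = 2
H = 3*P - T - 1  [with P=2, T=7]  = -2
Without intervention: R = 5 if S >= -1 else -4  [with S=3]  = 5; W = min(S, R) + 1  [with S=3, R=5]  = 4; P = -2*R + 3*W  [with R=5, W=4]  = 2; T = -3*R + 3*P - 5  [with R=5, P=2]  = -14; H = 3*P - T - 1  [with P=2, T=-14]  = 19.
Change = -2 − 19 = -21.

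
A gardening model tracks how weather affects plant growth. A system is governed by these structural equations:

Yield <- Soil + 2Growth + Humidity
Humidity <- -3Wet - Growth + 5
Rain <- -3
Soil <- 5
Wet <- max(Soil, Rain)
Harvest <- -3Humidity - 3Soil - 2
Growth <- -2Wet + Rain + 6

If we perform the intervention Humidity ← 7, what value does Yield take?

-2

The intervention breaks the incoming arrows to Humidity: Humidity <- -3Wet - Growth + 5 no longer applies, and Humidity = 7.
Wet = max(Soil, Rain)  [with Soil=5, Rain=-3]  = 5
Growth = -2Wet + Rain + 6  [with Wet=5, Rain=-3]  = -7
Yield = Soil + 2Growth + Humidity  [with Soil=5, Growth=-7, Humidity=7]  = -2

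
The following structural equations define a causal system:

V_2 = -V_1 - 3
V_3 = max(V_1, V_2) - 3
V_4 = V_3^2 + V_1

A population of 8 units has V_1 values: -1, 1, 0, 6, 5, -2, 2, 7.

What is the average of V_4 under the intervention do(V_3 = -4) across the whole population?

Under do(V_3=-4), V_3's equation is replaced by V_3=-4 for every unit. Per-unit V_4: 15, 17, 16, 22, 21, 14, 18, 23. Mean = 18.25.

18.25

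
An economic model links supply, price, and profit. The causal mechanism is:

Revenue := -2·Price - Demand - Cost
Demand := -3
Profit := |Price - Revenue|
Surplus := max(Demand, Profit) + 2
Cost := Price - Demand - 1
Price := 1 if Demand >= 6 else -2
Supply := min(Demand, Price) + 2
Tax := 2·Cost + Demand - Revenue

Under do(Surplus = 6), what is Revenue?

do(Surplus=6) replaces the equation Surplus := max(Demand, Profit) + 2 with the constant Surplus = 6.
Revenue is not downstream of the intervention, so its value is determined by the original equations.
Price = 1 if Demand >= 6 else -2  [with Demand=-3]  = -2
Cost = Price - Demand - 1  [with Price=-2, Demand=-3]  = 0
Revenue = -2·Price - Demand - Cost  [with Price=-2, Demand=-3, Cost=0]  = 7

7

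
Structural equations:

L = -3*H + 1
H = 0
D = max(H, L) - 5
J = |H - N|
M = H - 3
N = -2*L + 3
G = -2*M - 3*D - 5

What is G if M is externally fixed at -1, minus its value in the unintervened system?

-4

The intervention breaks the incoming arrows to M: M = H - 3 no longer applies, and M = -1.
L = -3*H + 1  [with H=0]  = 1
D = max(H, L) - 5  [with H=0, L=1]  = -4
G = -2*M - 3*D - 5  [with M=-1, D=-4]  = 9
Without intervention: L = -3*H + 1  [with H=0]  = 1; D = max(H, L) - 5  [with H=0, L=1]  = -4; M = H - 3  [with H=0]  = -3; G = -2*M - 3*D - 5  [with M=-3, D=-4]  = 13.
Change = 9 − 13 = -4.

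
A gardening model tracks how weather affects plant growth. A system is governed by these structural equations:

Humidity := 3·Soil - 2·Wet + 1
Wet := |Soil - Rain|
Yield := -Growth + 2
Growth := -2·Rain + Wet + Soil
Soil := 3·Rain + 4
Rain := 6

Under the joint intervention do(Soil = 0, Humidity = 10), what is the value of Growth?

-6

The joint intervention fixes Soil = 0, Humidity = 10, removing each variable's own equation.
Wet = |Soil - Rain|  [with Soil=0, Rain=6]  = 6
Growth = -2·Rain + Wet + Soil  [with Rain=6, Wet=6, Soil=0]  = -6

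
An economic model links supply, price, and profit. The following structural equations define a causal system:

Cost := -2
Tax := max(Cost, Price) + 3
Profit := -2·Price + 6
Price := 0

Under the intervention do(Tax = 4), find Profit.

The intervention breaks the incoming arrows to Tax: Tax := max(Cost, Price) + 3 no longer applies, and Tax = 4.
Profit is not downstream of the intervention, so its value is determined by the original equations.
Profit = -2·Price + 6  [with Price=0]  = 6

6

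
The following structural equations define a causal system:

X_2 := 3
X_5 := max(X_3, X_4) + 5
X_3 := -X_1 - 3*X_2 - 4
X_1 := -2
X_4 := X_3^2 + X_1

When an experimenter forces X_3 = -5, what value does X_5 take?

do(X_3=-5) replaces the equation X_3 := -X_1 - 3*X_2 - 4 with the constant X_3 = -5.
X_4 = X_3^2 + X_1  [with X_3=-5, X_1=-2]  = 23
X_5 = max(X_3, X_4) + 5  [with X_3=-5, X_4=23]  = 28

28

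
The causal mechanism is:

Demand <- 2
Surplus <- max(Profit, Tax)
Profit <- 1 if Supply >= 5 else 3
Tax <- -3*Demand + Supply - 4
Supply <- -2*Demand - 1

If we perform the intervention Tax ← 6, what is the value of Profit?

The intervention breaks the incoming arrows to Tax: Tax <- -3*Demand + Supply - 4 no longer applies, and Tax = 6.
Profit is not downstream of the intervention, so its value is determined by the original equations.
Supply = -2*Demand - 1  [with Demand=2]  = -5
Profit = 1 if Supply >= 5 else 3  [with Supply=-5]  = 3

3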